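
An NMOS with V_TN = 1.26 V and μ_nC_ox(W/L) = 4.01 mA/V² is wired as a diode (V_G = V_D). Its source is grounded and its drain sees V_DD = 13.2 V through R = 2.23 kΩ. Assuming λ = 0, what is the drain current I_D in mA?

With gate tied to drain, V_GS = V_DS ≥ V_GS − V_TN, so the device is in saturation.
KCL at the drain: ½ k_n (V_GS − V_TN)² = (V_DD − V_GS)/R.
Let x = V_GS − 1.26. Then 4.47 x² + x − 11.94 = 0, giving x = 1.53 V (positive root), so V_GS = 2.79 V.
I_D = (V_DD − V_GS)/R = (13.2 − 2.79) / 2.23 = 4.67 mA.

I_D = 4.67 mA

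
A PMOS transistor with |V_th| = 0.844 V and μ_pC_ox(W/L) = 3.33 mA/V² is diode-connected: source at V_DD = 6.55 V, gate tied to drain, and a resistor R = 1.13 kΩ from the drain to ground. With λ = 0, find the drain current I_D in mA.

With gate tied to drain, V_SG = V_SD ≥ V_SG − |V_th|, so the device is in saturation.
KCL at the drain: ½ k_p (V_SG − |V_th|)² = (V_DD − V_SG)/R.
Let x = V_SG − 0.844. Then 1.88 x² + x − 5.706 = 0, giving x = 1.5 V (positive root), so V_SG = 2.34 V.
I_D = (V_DD − V_SG)/R = (6.55 − 2.34) / 1.13 = 3.73 mA.

I_D = 3.73 mA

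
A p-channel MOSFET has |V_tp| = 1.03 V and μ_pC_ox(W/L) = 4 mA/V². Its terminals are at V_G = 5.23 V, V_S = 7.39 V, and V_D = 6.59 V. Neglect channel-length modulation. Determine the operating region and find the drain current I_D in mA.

V_SG = V_S − V_G = 7.39 − 5.23 = 2.16 V; V_SD = V_S − V_D = 7.39 − 6.59 = 0.8 V.
V_ov = V_SG − |V_tp| = 2.16 − 1.03 = 1.13 V.
Since V_SD = 0.8 V < V_ov = 1.13 V, the device is in the triode region.
I_D = k_p [V_ov · V_SD − ½ V_SD²] = 4 × [1.13 × 0.8 − 0.5 × 0.8²] = 2.34 mA.

Triode; I_D = 2.34 mA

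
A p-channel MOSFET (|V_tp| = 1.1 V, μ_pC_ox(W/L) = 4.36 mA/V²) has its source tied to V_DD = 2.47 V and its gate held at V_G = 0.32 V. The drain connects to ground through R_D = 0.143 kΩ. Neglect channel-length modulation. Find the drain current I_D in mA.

V_SG = V_DD − V_G = 2.47 − 0.32 = 2.15 V, so V_ov = 2.15 − 1.1 = 1.05 V.
Assume saturation: I_D = ½ k_p V_ov² = 0.5 × 4.36 × 1.05² = 2.4 mA, giving V_SD = V_DD − I_D R_D = 2.47 − 2.4 × 0.143 = 2.13 V.
V_SD = 2.13 V ≥ V_ov = 1.05 V, confirming saturation.

I_D = 2.40 mA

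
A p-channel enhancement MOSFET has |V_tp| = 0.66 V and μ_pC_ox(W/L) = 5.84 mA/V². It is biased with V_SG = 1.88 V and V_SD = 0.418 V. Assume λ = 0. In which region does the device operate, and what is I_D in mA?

V_ov = V_SG − |V_tp| = 1.88 − 0.66 = 1.22 V.
Since V_SD = 0.418 V < V_ov = 1.22 V, the device is in the triode region.
I_D = k_p [V_ov · V_SD − ½ V_SD²] = 5.84 × [1.22 × 0.418 − 0.5 × 0.418²] = 2.47 mA.

Triode; I_D = 2.47 mA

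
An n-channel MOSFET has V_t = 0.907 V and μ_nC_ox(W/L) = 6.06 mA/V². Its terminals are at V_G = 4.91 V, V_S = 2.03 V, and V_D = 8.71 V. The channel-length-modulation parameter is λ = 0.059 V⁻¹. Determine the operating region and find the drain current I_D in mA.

Saturation; I_D = 16.4 mA

V_GS = V_G − V_S = 4.91 − 2.03 = 2.88 V; V_DS = V_D − V_S = 8.71 − 2.03 = 6.68 V.
V_ov = V_GS − V_t = 2.88 − 0.907 = 1.97 V.
Since V_DS = 6.68 V ≥ V_ov = 1.97 V, the device is in saturation.
I_D = ½ k_n V_ov² (1 + λ V_DS) = 0.5 × 6.06 × 1.97² × (1 + 0.059 × 6.68) = 16.4 mA.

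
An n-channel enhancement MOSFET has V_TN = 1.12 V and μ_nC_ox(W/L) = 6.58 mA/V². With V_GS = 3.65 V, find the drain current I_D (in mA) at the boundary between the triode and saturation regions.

I_D = 21.1 mA

At the boundary V_DS = V_ov = V_GS − V_TN = 3.65 − 1.12 = 2.53 V.
I_D = ½ k_n V_ov² = 0.5 × 6.58 × 2.53² = 21.1 mA.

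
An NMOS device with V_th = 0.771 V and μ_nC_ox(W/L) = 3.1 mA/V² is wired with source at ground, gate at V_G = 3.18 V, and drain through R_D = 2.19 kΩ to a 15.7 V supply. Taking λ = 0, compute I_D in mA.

I_D = 6.63 mA

V_GS = V_G = 3.18 V, so V_ov = 3.18 − 0.771 = 2.41 V.
Assume saturation: I_D = ½ k_n V_ov² = 0.5 × 3.1 × 2.41² = 9 mA, giving V_DS = V_DD − I_D R_D = 15.7 − 9 × 2.19 = -4 V.
But -4 V < V_ov = 2.41 V, so the device is actually in triode.
In triode I_D = k_n[V_ov V_DS − ½ V_DS²] and I_D = (V_DD − V_DS)/R_D. Equating: 3.39 V_DS² − 17.35 V_DS + 15.7 = 0, giving V_DS = 1.17 V (the root below V_ov).
I_D = (15.7 − 1.17) / 2.19 = 6.63 mA.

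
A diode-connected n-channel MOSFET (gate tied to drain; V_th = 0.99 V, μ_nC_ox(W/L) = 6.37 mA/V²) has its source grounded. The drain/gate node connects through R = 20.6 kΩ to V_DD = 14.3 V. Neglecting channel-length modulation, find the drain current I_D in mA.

I_D = 0.625 mA

With gate tied to drain, V_GS = V_DS ≥ V_GS − V_th, so the device is in saturation.
KCL at the drain: ½ k_n (V_GS − V_th)² = (V_DD − V_GS)/R.
Let x = V_GS − 0.99. Then 65.6 x² + x − 13.31 = 0, giving x = 0.443 V (positive root), so V_GS = 1.43 V.
I_D = (V_DD − V_GS)/R = (14.3 − 1.43) / 20.6 = 0.625 mA.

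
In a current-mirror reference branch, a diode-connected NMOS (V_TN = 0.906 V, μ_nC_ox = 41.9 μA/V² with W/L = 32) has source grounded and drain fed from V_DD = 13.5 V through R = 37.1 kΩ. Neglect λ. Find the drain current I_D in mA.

With gate tied to drain, V_GS = V_DS ≥ V_GS − V_TN, so the device is in saturation.
k_n = μ_nC_ox · (W/L) = 1.341 mA/V².
KCL at the drain: ½ k_n (V_GS − V_TN)² = (V_DD − V_GS)/R.
Let x = V_GS − 0.906. Then 24.9 x² + x − 12.59 = 0, giving x = 0.692 V (positive root), so V_GS = 1.6 V.
I_D = (V_DD − V_GS)/R = (13.5 − 1.6) / 37.1 = 0.321 mA.

I_D = 0.321 mA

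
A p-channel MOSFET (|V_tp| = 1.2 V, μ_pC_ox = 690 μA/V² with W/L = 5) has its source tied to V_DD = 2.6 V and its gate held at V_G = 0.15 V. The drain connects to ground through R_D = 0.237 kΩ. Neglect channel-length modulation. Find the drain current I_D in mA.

I_D = 2.70 mA

V_SG = V_DD − V_G = 2.6 − 0.15 = 2.45 V, so V_ov = 2.45 − 1.2 = 1.25 V.
k_p = μ_pC_ox · (W/L) = 3.45 mA/V².
Assume saturation: I_D = ½ k_p V_ov² = 0.5 × 3.45 × 1.25² = 2.7 mA, giving V_SD = V_DD − I_D R_D = 2.6 − 2.7 × 0.237 = 1.96 V.
V_SD = 1.96 V ≥ V_ov = 1.25 V, confirming saturation.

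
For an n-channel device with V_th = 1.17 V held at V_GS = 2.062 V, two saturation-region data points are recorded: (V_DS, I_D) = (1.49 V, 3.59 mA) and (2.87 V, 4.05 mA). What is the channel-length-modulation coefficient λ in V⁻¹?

With V_GS fixed, I_D ∝ (1 + λ V_DS) in saturation, so I_D2/I_D1 = (1 + λ V_DS2)/(1 + λ V_DS1).
4.05/3.59 = 1.128 = (1 + 2.87 λ)/(1 + 1.49 λ).
Solving: λ (I_D1 V_DS2 − I_D2 V_DS1) = I_D2 − I_D1, so λ = (4.05 − 3.59) / (3.59 × 2.87 − 4.05 × 1.49) = 0.46 / 4.27 = 0.108 V⁻¹.

λ = 0.108 V⁻¹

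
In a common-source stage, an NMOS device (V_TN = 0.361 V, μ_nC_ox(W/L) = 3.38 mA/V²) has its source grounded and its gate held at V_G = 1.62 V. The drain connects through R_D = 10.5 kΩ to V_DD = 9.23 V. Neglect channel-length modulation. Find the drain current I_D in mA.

I_D = 0.858 mA

V_GS = V_G = 1.62 V, so V_ov = 1.62 − 0.361 = 1.26 V.
Assume saturation: I_D = ½ k_n V_ov² = 0.5 × 3.38 × 1.26² = 2.68 mA, giving V_DS = V_DD − I_D R_D = 9.23 − 2.68 × 10.5 = -18.9 V.
But -18.9 V < V_ov = 1.26 V, so the device is actually in triode.
In triode I_D = k_n[V_ov V_DS − ½ V_DS²] and I_D = (V_DD − V_DS)/R_D. Equating: 17.7 V_DS² − 45.68 V_DS + 9.23 = 0, giving V_DS = 0.221 V (the root below V_ov).
I_D = (9.23 − 0.221) / 10.5 = 0.858 mA.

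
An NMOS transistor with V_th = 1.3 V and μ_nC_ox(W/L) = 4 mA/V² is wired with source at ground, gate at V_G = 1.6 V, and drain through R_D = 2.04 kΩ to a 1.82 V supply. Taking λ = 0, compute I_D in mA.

V_GS = V_G = 1.6 V, so V_ov = 1.6 − 1.3 = 0.3 V.
Assume saturation: I_D = ½ k_n V_ov² = 0.5 × 4 × 0.3² = 0.18 mA, giving V_DS = V_DD − I_D R_D = 1.82 − 0.18 × 2.04 = 1.45 V.
V_DS = 1.45 V ≥ V_ov = 0.3 V, confirming saturation.

I_D = 0.180 mA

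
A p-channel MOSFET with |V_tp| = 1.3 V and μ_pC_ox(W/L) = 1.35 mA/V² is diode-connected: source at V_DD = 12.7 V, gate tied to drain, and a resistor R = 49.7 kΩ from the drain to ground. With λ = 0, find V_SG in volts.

With gate tied to drain, V_SG = V_SD ≥ V_SG − |V_tp|, so the device is in saturation.
KCL at the drain: ½ k_p (V_SG − |V_tp|)² = (V_DD − V_SG)/R.
Let x = V_SG − 1.3. Then 33.5 x² + x − 11.4 = 0, giving x = 0.568 V (positive root), so V_SG = 1.87 V.
I_D = (V_DD − V_SG)/R = (12.7 − 1.87) / 49.7 = 0.218 mA.

V_SG = 1.87 V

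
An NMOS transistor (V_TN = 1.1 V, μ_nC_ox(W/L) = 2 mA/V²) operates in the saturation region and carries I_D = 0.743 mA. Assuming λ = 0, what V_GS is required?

In saturation I_D = ½ k_n (V_GS − V_TN)², so V_GS − V_TN = √(2 I_D / k_n) = √(2 × 0.743 / 2) = 0.862 V.
V_GS = 1.1 + 0.862 = 1.96 V.

V_GS = 1.96 V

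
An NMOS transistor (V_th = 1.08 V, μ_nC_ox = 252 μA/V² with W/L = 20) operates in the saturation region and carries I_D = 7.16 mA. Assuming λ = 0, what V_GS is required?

k_n = μ_nC_ox · (W/L) = 5.04 mA/V².
In saturation I_D = ½ k_n (V_GS − V_th)², so V_GS − V_th = √(2 I_D / k_n) = √(2 × 7.16 / 5.04) = 1.69 V.
V_GS = 1.08 + 1.69 = 2.77 V.

V_GS = 2.77 V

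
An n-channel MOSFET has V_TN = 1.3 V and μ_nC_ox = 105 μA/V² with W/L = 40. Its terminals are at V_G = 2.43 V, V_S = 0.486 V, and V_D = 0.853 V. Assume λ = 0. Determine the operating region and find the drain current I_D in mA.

Triode; I_D = 0.710 mA

V_GS = V_G − V_S = 2.43 − 0.486 = 1.94 V; V_DS = V_D − V_S = 0.853 − 0.486 = 0.367 V.
k_n = μ_nC_ox · (W/L) = 4.2 mA/V².
V_ov = V_GS − V_TN = 1.94 − 1.3 = 0.644 V.
Since V_DS = 0.367 V < V_ov = 0.644 V, the device is in the triode region.
I_D = k_n [V_ov · V_DS − ½ V_DS²] = 4.2 × [0.644 × 0.367 − 0.5 × 0.367²] = 0.71 mA.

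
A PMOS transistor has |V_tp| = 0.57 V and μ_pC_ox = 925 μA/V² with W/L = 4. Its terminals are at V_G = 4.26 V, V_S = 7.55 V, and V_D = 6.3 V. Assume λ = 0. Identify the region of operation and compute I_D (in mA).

Triode; I_D = 9.69 mA

V_SG = V_S − V_G = 7.55 − 4.26 = 3.29 V; V_SD = V_S − V_D = 7.55 − 6.3 = 1.25 V.
k_p = μ_pC_ox · (W/L) = 3.7 mA/V².
V_ov = V_SG − |V_tp| = 3.29 − 0.57 = 2.72 V.
Since V_SD = 1.25 V < V_ov = 2.72 V, the device is in the triode region.
I_D = k_p [V_ov · V_SD − ½ V_SD²] = 3.7 × [2.72 × 1.25 − 0.5 × 1.25²] = 9.69 mA.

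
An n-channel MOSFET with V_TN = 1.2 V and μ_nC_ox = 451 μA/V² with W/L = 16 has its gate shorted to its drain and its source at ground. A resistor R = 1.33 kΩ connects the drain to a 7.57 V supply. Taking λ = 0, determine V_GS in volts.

With gate tied to drain, V_GS = V_DS ≥ V_GS − V_TN, so the device is in saturation.
k_n = μ_nC_ox · (W/L) = 7.216 mA/V².
KCL at the drain: ½ k_n (V_GS − V_TN)² = (V_DD − V_GS)/R.
Let x = V_GS − 1.2. Then 4.8 x² + x − 6.37 = 0, giving x = 1.05 V (positive root), so V_GS = 2.25 V.
I_D = (V_DD − V_GS)/R = (7.57 − 2.25) / 1.33 = 4 mA.

V_GS = 2.25 V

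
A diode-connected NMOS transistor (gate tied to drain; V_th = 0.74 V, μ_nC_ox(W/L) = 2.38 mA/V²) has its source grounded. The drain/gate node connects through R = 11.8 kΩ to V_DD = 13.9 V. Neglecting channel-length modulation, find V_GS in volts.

V_GS = 1.67 V

With gate tied to drain, V_GS = V_DS ≥ V_GS − V_th, so the device is in saturation.
KCL at the drain: ½ k_n (V_GS − V_th)² = (V_DD − V_GS)/R.
Let x = V_GS − 0.74. Then 14 x² + x − 13.16 = 0, giving x = 0.933 V (positive root), so V_GS = 1.67 V.
I_D = (V_DD − V_GS)/R = (13.9 − 1.67) / 11.8 = 1.04 mA.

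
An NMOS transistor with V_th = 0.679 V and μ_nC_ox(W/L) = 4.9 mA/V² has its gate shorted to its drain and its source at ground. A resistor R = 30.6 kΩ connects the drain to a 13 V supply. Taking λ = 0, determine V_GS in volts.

V_GS = 1.08 V

With gate tied to drain, V_GS = V_DS ≥ V_GS − V_th, so the device is in saturation.
KCL at the drain: ½ k_n (V_GS − V_th)² = (V_DD − V_GS)/R.
Let x = V_GS − 0.679. Then 75 x² + x − 12.32 = 0, giving x = 0.399 V (positive root), so V_GS = 1.08 V.
I_D = (V_DD − V_GS)/R = (13 − 1.08) / 30.6 = 0.39 mA.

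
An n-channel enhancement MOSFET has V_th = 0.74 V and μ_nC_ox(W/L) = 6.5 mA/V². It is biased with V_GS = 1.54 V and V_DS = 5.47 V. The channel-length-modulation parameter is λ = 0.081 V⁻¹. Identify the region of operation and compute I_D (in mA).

Saturation; I_D = 3.00 mA

V_ov = V_GS − V_th = 1.54 − 0.74 = 0.8 V.
Since V_DS = 5.47 V ≥ V_ov = 0.8 V, the device is in saturation.
I_D = ½ k_n V_ov² (1 + λ V_DS) = 0.5 × 6.5 × 0.8² × (1 + 0.081 × 5.47) = 3 mA.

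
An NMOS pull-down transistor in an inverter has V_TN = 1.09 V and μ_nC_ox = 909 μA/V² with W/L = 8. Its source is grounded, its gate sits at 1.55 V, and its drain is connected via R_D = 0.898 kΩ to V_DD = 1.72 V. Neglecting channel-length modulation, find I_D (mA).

I_D = 0.769 mA

V_GS = V_G = 1.55 V, so V_ov = 1.55 − 1.09 = 0.46 V.
k_n = μ_nC_ox · (W/L) = 7.272 mA/V².
Assume saturation: I_D = ½ k_n V_ov² = 0.5 × 7.272 × 0.46² = 0.769 mA, giving V_DS = V_DD − I_D R_D = 1.72 − 0.769 × 0.898 = 1.03 V.
V_DS = 1.03 V ≥ V_ov = 0.46 V, confirming saturation.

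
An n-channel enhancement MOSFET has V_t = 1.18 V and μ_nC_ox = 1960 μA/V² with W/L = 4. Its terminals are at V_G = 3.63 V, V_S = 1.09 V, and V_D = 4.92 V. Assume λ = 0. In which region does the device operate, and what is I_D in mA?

Saturation; I_D = 7.25 mA

V_GS = V_G − V_S = 3.63 − 1.09 = 2.54 V; V_DS = V_D − V_S = 4.92 − 1.09 = 3.83 V.
k_n = μ_nC_ox · (W/L) = 7.84 mA/V².
V_ov = V_GS − V_t = 2.54 − 1.18 = 1.36 V.
Since V_DS = 3.83 V ≥ V_ov = 1.36 V, the device is in saturation.
I_D = ½ k_n V_ov² = 0.5 × 7.84 × 1.36² = 7.25 mA.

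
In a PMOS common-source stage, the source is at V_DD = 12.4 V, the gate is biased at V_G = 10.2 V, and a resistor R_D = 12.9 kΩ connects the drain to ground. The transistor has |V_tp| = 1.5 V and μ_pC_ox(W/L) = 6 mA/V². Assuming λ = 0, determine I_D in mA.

V_SG = V_DD − V_G = 12.4 − 10.2 = 2.2 V, so V_ov = 2.2 − 1.5 = 0.7 V.
Assume saturation: I_D = ½ k_p V_ov² = 0.5 × 6 × 0.7² = 1.47 mA, giving V_SD = V_DD − I_D R_D = 12.4 − 1.47 × 12.9 = -6.56 V.
But -6.56 V < V_ov = 0.7 V, so the device is actually in triode.
In triode I_D = k_p[V_ov V_SD − ½ V_SD²] and I_D = (V_DD − V_SD)/R_D. Equating: 38.7 V_SD² − 55.18 V_SD + 12.4 = 0, giving V_SD = 0.28 V (the root below V_ov).
I_D = (12.4 − 0.28) / 12.9 = 0.94 mA.

I_D = 0.940 mA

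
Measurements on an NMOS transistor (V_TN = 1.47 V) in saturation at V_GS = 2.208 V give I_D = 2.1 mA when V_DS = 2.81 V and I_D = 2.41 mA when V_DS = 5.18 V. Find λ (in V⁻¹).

With V_GS fixed, I_D ∝ (1 + λ V_DS) in saturation, so I_D2/I_D1 = (1 + λ V_DS2)/(1 + λ V_DS1).
2.41/2.1 = 1.148 = (1 + 5.18 λ)/(1 + 2.81 λ).
Solving: λ (I_D1 V_DS2 − I_D2 V_DS1) = I_D2 − I_D1, so λ = (2.41 − 2.1) / (2.1 × 5.18 − 2.41 × 2.81) = 0.31 / 4.11 = 0.0755 V⁻¹.

λ = 0.0755 V⁻¹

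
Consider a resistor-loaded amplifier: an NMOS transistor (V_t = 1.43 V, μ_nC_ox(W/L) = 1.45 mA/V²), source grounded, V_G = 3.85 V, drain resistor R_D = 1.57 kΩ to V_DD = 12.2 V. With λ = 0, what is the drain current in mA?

I_D = 4.25 mA

V_GS = V_G = 3.85 V, so V_ov = 3.85 − 1.43 = 2.42 V.
Assume saturation: I_D = ½ k_n V_ov² = 0.5 × 1.45 × 2.42² = 4.25 mA, giving V_DS = V_DD − I_D R_D = 12.2 − 4.25 × 1.57 = 5.53 V.
V_DS = 5.53 V ≥ V_ov = 2.42 V, confirming saturation.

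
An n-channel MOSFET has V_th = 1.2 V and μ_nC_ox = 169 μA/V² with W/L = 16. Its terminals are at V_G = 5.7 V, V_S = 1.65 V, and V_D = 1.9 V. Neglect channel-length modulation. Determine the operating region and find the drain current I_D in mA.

Triode; I_D = 1.84 mA

V_GS = V_G − V_S = 5.7 − 1.65 = 4.05 V; V_DS = V_D − V_S = 1.9 − 1.65 = 0.25 V.
k_n = μ_nC_ox · (W/L) = 2.704 mA/V².
V_ov = V_GS − V_th = 4.05 − 1.2 = 2.85 V.
Since V_DS = 0.25 V < V_ov = 2.85 V, the device is in the triode region.
I_D = k_n [V_ov · V_DS − ½ V_DS²] = 2.704 × [2.85 × 0.25 − 0.5 × 0.25²] = 1.84 mA.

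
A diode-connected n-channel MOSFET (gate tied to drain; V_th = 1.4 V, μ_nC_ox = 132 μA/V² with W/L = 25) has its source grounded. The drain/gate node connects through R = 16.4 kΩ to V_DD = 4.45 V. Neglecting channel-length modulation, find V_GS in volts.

With gate tied to drain, V_GS = V_DS ≥ V_GS − V_th, so the device is in saturation.
k_n = μ_nC_ox · (W/L) = 3.3 mA/V².
KCL at the drain: ½ k_n (V_GS − V_th)² = (V_DD − V_GS)/R.
Let x = V_GS − 1.4. Then 27.1 x² + x − 3.05 = 0, giving x = 0.318 V (positive root), so V_GS = 1.72 V.
I_D = (V_DD − V_GS)/R = (4.45 − 1.72) / 16.4 = 0.167 mA.

V_GS = 1.72 V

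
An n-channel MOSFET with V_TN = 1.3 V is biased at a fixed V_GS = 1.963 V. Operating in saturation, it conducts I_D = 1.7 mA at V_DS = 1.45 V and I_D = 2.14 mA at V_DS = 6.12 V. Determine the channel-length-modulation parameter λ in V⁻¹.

λ = 0.0603 V⁻¹

With V_GS fixed, I_D ∝ (1 + λ V_DS) in saturation, so I_D2/I_D1 = (1 + λ V_DS2)/(1 + λ V_DS1).
2.14/1.7 = 1.259 = (1 + 6.12 λ)/(1 + 1.45 λ).
Solving: λ (I_D1 V_DS2 − I_D2 V_DS1) = I_D2 − I_D1, so λ = (2.14 − 1.7) / (1.7 × 6.12 − 2.14 × 1.45) = 0.44 / 7.3 = 0.0603 V⁻¹.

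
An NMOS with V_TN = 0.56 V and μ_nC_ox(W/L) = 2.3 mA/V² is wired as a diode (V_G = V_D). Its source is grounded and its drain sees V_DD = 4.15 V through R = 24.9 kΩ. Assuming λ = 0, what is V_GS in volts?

V_GS = 0.897 V

With gate tied to drain, V_GS = V_DS ≥ V_GS − V_TN, so the device is in saturation.
KCL at the drain: ½ k_n (V_GS − V_TN)² = (V_DD − V_GS)/R.
Let x = V_GS − 0.56. Then 28.6 x² + x − 3.59 = 0, giving x = 0.337 V (positive root), so V_GS = 0.897 V.
I_D = (V_DD − V_GS)/R = (4.15 − 0.897) / 24.9 = 0.131 mA.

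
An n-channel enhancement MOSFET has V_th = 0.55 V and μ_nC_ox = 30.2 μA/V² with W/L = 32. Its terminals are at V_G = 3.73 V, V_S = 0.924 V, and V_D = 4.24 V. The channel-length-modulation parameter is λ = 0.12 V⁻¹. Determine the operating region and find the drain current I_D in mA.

V_GS = V_G − V_S = 3.73 − 0.924 = 2.81 V; V_DS = V_D − V_S = 4.24 − 0.924 = 3.32 V.
k_n = μ_nC_ox · (W/L) = 0.9664 mA/V².
V_ov = V_GS − V_th = 2.81 − 0.55 = 2.26 V.
Since V_DS = 3.32 V ≥ V_ov = 2.26 V, the device is in saturation.
I_D = ½ k_n V_ov² (1 + λ V_DS) = 0.5 × 0.9664 × 2.26² × (1 + 0.12 × 3.32) = 3.44 mA.

Saturation; I_D = 3.44 mA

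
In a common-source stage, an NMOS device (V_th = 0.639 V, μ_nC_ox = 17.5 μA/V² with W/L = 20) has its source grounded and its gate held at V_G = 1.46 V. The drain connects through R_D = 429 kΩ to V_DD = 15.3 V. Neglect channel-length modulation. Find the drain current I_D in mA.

V_GS = V_G = 1.46 V, so V_ov = 1.46 − 0.639 = 0.821 V.
k_n = μ_nC_ox · (W/L) = 0.35 mA/V².
Assume saturation: I_D = ½ k_n V_ov² = 0.5 × 0.35 × 0.821² = 0.118 mA, giving V_DS = V_DD − I_D R_D = 15.3 − 0.118 × 429 = -35.3 V.
But -35.3 V < V_ov = 0.821 V, so the device is actually in triode.
In triode I_D = k_n[V_ov V_DS − ½ V_DS²] and I_D = (V_DD − V_DS)/R_D. Equating: 75.1 V_DS² − 124.3 V_DS + 15.3 = 0, giving V_DS = 0.134 V (the root below V_ov).
I_D = (15.3 − 0.134) / 429 = 0.0354 mA.

I_D = 0.0354 mA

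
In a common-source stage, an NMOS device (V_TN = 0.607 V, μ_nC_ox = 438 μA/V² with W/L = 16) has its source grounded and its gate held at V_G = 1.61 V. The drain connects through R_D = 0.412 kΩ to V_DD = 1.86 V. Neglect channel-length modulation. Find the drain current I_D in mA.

V_GS = V_G = 1.61 V, so V_ov = 1.61 − 0.607 = 1 V.
k_n = μ_nC_ox · (W/L) = 7.008 mA/V².
Assume saturation: I_D = ½ k_n V_ov² = 0.5 × 7.008 × 1² = 3.53 mA, giving V_DS = V_DD − I_D R_D = 1.86 − 3.53 × 0.412 = 0.408 V.
But 0.408 V < V_ov = 1 V, so the device is actually in triode.
In triode I_D = k_n[V_ov V_DS − ½ V_DS²] and I_D = (V_DD − V_DS)/R_D. Equating: 1.44 V_DS² − 3.896 V_DS + 1.86 = 0, giving V_DS = 0.62 V (the root below V_ov).
I_D = (1.86 − 0.62) / 0.412 = 3.01 mA.

I_D = 3.01 mA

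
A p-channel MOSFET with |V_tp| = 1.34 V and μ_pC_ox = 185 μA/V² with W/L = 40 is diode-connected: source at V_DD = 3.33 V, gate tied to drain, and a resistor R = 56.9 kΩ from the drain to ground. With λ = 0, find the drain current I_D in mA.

I_D = 0.0333 mA

With gate tied to drain, V_SG = V_SD ≥ V_SG − |V_tp|, so the device is in saturation.
k_p = μ_pC_ox · (W/L) = 7.4 mA/V².
KCL at the drain: ½ k_p (V_SG − |V_tp|)² = (V_DD − V_SG)/R.
Let x = V_SG − 1.34. Then 211 x² + x − 1.99 = 0, giving x = 0.0949 V (positive root), so V_SG = 1.43 V.
I_D = (V_DD − V_SG)/R = (3.33 − 1.43) / 56.9 = 0.0333 mA.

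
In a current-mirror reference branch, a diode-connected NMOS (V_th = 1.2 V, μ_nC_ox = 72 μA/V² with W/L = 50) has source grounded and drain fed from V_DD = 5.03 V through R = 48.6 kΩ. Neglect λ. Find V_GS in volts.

V_GS = 1.40 V

With gate tied to drain, V_GS = V_DS ≥ V_GS − V_th, so the device is in saturation.
k_n = μ_nC_ox · (W/L) = 3.6 mA/V².
KCL at the drain: ½ k_n (V_GS − V_th)² = (V_DD − V_GS)/R.
Let x = V_GS − 1.2. Then 87.5 x² + x − 3.83 = 0, giving x = 0.204 V (positive root), so V_GS = 1.4 V.
I_D = (V_DD − V_GS)/R = (5.03 − 1.4) / 48.6 = 0.0746 mA.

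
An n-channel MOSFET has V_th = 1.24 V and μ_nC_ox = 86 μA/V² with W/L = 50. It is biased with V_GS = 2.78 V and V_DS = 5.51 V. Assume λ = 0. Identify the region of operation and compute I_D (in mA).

k_n = μ_nC_ox · (W/L) = 4.3 mA/V².
V_ov = V_GS − V_th = 2.78 − 1.24 = 1.54 V.
Since V_DS = 5.51 V ≥ V_ov = 1.54 V, the device is in saturation.
I_D = ½ k_n V_ov² = 0.5 × 4.3 × 1.54² = 5.1 mA.

Saturation; I_D = 5.10 mA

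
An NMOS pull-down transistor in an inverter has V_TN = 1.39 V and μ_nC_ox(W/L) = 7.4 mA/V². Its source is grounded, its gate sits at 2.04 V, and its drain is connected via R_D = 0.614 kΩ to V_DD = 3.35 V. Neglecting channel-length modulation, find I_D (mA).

V_GS = V_G = 2.04 V, so V_ov = 2.04 − 1.39 = 0.65 V.
Assume saturation: I_D = ½ k_n V_ov² = 0.5 × 7.4 × 0.65² = 1.56 mA, giving V_DS = V_DD − I_D R_D = 3.35 − 1.56 × 0.614 = 2.39 V.
V_DS = 2.39 V ≥ V_ov = 0.65 V, confirming saturation.

I_D = 1.56 mA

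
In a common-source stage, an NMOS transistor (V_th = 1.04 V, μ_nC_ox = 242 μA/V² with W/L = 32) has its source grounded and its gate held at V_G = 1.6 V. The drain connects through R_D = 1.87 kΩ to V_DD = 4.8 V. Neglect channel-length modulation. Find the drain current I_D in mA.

V_GS = V_G = 1.6 V, so V_ov = 1.6 − 1.04 = 0.56 V.
k_n = μ_nC_ox · (W/L) = 7.744 mA/V².
Assume saturation: I_D = ½ k_n V_ov² = 0.5 × 7.744 × 0.56² = 1.21 mA, giving V_DS = V_DD − I_D R_D = 4.8 − 1.21 × 1.87 = 2.53 V.
V_DS = 2.53 V ≥ V_ov = 0.56 V, confirming saturation.

I_D = 1.21 mA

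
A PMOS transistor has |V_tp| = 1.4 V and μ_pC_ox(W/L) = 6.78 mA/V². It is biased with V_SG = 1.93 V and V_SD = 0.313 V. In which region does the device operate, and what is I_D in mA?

Triode; I_D = 0.793 mA

V_ov = V_SG − |V_tp| = 1.93 − 1.4 = 0.53 V.
Since V_SD = 0.313 V < V_ov = 0.53 V, the device is in the triode region.
I_D = k_p [V_ov · V_SD − ½ V_SD²] = 6.78 × [0.53 × 0.313 − 0.5 × 0.313²] = 0.793 mA.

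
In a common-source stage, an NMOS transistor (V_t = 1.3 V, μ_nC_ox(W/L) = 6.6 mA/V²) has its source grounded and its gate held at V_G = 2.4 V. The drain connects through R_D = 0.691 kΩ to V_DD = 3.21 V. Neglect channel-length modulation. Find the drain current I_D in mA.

V_GS = V_G = 2.4 V, so V_ov = 2.4 − 1.3 = 1.1 V.
Assume saturation: I_D = ½ k_n V_ov² = 0.5 × 6.6 × 1.1² = 3.99 mA, giving V_DS = V_DD − I_D R_D = 3.21 − 3.99 × 0.691 = 0.451 V.
But 0.451 V < V_ov = 1.1 V, so the device is actually in triode.
In triode I_D = k_n[V_ov V_DS − ½ V_DS²] and I_D = (V_DD − V_DS)/R_D. Equating: 2.28 V_DS² − 6.017 V_DS + 3.21 = 0, giving V_DS = 0.742 V (the root below V_ov).
I_D = (3.21 − 0.742) / 0.691 = 3.57 mA.

I_D = 3.57 mA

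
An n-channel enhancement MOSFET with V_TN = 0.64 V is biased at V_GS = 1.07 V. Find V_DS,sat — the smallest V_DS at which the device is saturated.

The boundary between triode and saturation is V_DS = V_GS − V_TN = V_ov.
V_ov = 1.07 − 0.64 = 0.43 V.

V_DS,sat = 0.430 V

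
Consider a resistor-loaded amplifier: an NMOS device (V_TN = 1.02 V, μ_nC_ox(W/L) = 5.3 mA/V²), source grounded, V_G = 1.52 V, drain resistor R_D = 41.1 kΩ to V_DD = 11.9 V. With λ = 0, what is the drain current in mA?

V_GS = V_G = 1.52 V, so V_ov = 1.52 − 1.02 = 0.5 V.
Assume saturation: I_D = ½ k_n V_ov² = 0.5 × 5.3 × 0.5² = 0.662 mA, giving V_DS = V_DD − I_D R_D = 11.9 − 0.662 × 41.1 = -15.3 V.
But -15.3 V < V_ov = 0.5 V, so the device is actually in triode.
In triode I_D = k_n[V_ov V_DS − ½ V_DS²] and I_D = (V_DD − V_DS)/R_D. Equating: 109 V_DS² − 109.9 V_DS + 11.9 = 0, giving V_DS = 0.123 V (the root below V_ov).
I_D = (11.9 − 0.123) / 41.1 = 0.287 mA.

I_D = 0.287 mA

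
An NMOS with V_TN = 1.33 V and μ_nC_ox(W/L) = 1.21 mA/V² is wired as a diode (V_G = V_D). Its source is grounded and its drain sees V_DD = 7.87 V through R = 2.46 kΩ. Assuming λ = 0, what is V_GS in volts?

With gate tied to drain, V_GS = V_DS ≥ V_GS − V_TN, so the device is in saturation.
KCL at the drain: ½ k_n (V_GS − V_TN)² = (V_DD − V_GS)/R.
Let x = V_GS − 1.33. Then 1.49 x² + x − 6.54 = 0, giving x = 1.79 V (positive root), so V_GS = 3.12 V.
I_D = (V_DD − V_GS)/R = (7.87 − 3.12) / 2.46 = 1.93 mA.

V_GS = 3.12 V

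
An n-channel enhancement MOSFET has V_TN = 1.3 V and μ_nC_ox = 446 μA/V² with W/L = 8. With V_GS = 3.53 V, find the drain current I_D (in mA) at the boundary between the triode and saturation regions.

I_D = 8.87 mA

At the boundary V_DS = V_ov = V_GS − V_TN = 3.53 − 1.3 = 2.23 V.
k_n = μ_nC_ox · (W/L) = 3.568 mA/V².
I_D = ½ k_n V_ov² = 0.5 × 3.568 × 2.23² = 8.87 mA.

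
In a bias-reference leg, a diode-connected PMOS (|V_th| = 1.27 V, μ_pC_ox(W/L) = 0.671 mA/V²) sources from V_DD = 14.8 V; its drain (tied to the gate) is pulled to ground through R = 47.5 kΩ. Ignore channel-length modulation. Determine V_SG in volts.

V_SG = 2.16 V

With gate tied to drain, V_SG = V_SD ≥ V_SG − |V_th|, so the device is in saturation.
KCL at the drain: ½ k_p (V_SG − |V_th|)² = (V_DD − V_SG)/R.
Let x = V_SG − 1.27. Then 15.9 x² + x − 13.53 = 0, giving x = 0.891 V (positive root), so V_SG = 2.16 V.
I_D = (V_DD − V_SG)/R = (14.8 − 2.16) / 47.5 = 0.266 mA.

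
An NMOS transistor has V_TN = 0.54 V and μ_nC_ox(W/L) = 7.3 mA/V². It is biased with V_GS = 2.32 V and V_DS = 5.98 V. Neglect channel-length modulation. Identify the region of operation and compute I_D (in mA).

Saturation; I_D = 11.6 mA

V_ov = V_GS − V_TN = 2.32 − 0.54 = 1.78 V.
Since V_DS = 5.98 V ≥ V_ov = 1.78 V, the device is in saturation.
I_D = ½ k_n V_ov² = 0.5 × 7.3 × 1.78² = 11.6 mA.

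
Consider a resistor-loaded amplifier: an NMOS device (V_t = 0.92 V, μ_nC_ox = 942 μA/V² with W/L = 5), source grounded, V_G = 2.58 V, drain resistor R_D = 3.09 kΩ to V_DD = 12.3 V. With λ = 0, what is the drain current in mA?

V_GS = V_G = 2.58 V, so V_ov = 2.58 − 0.92 = 1.66 V.
k_n = μ_nC_ox · (W/L) = 4.71 mA/V².
Assume saturation: I_D = ½ k_n V_ov² = 0.5 × 4.71 × 1.66² = 6.49 mA, giving V_DS = V_DD − I_D R_D = 12.3 − 6.49 × 3.09 = -7.75 V.
But -7.75 V < V_ov = 1.66 V, so the device is actually in triode.
In triode I_D = k_n[V_ov V_DS − ½ V_DS²] and I_D = (V_DD − V_DS)/R_D. Equating: 7.28 V_DS² − 25.16 V_DS + 12.3 = 0, giving V_DS = 0.589 V (the root below V_ov).
I_D = (12.3 − 0.589) / 3.09 = 3.79 mA.

I_D = 3.79 mA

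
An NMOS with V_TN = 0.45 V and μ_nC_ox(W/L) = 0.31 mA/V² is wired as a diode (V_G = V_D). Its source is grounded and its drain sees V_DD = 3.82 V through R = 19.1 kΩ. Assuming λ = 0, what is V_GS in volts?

V_GS = 1.36 V

With gate tied to drain, V_GS = V_DS ≥ V_GS − V_TN, so the device is in saturation.
KCL at the drain: ½ k_n (V_GS − V_TN)² = (V_DD − V_GS)/R.
Let x = V_GS − 0.45. Then 2.96 x² + x − 3.37 = 0, giving x = 0.911 V (positive root), so V_GS = 1.36 V.
I_D = (V_DD − V_GS)/R = (3.82 − 1.36) / 19.1 = 0.129 mA.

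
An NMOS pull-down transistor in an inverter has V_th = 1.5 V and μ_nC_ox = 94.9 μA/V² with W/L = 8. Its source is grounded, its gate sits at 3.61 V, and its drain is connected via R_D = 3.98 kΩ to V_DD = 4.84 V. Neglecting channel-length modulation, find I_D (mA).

V_GS = V_G = 3.61 V, so V_ov = 3.61 − 1.5 = 2.11 V.
k_n = μ_nC_ox · (W/L) = 0.7592 mA/V².
Assume saturation: I_D = ½ k_n V_ov² = 0.5 × 0.7592 × 2.11² = 1.69 mA, giving V_DS = V_DD − I_D R_D = 4.84 − 1.69 × 3.98 = -1.89 V.
But -1.89 V < V_ov = 2.11 V, so the device is actually in triode.
In triode I_D = k_n[V_ov V_DS − ½ V_DS²] and I_D = (V_DD − V_DS)/R_D. Equating: 1.51 V_DS² − 7.376 V_DS + 4.84 = 0, giving V_DS = 0.781 V (the root below V_ov).
I_D = (4.84 − 0.781) / 3.98 = 1.02 mA.

I_D = 1.02 mA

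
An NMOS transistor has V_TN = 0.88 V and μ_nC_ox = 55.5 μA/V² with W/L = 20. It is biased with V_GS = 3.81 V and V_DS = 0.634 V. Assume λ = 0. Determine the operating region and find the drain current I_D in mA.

Triode; I_D = 1.84 mA

k_n = μ_nC_ox · (W/L) = 1.11 mA/V².
V_ov = V_GS − V_TN = 3.81 − 0.88 = 2.93 V.
Since V_DS = 0.634 V < V_ov = 2.93 V, the device is in the triode region.
I_D = k_n [V_ov · V_DS − ½ V_DS²] = 1.11 × [2.93 × 0.634 − 0.5 × 0.634²] = 1.84 mA.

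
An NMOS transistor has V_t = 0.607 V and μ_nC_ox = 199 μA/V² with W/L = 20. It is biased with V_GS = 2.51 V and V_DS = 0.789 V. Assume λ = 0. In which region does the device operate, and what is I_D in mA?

k_n = μ_nC_ox · (W/L) = 3.98 mA/V².
V_ov = V_GS − V_t = 2.51 − 0.607 = 1.9 V.
Since V_DS = 0.789 V < V_ov = 1.9 V, the device is in the triode region.
I_D = k_n [V_ov · V_DS − ½ V_DS²] = 3.98 × [1.9 × 0.789 − 0.5 × 0.789²] = 4.74 mA.

Triode; I_D = 4.74 mA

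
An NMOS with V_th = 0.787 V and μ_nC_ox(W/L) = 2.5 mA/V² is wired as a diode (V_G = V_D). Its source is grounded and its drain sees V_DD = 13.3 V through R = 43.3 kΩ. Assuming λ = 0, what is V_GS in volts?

With gate tied to drain, V_GS = V_DS ≥ V_GS − V_th, so the device is in saturation.
KCL at the drain: ½ k_n (V_GS − V_th)² = (V_DD − V_GS)/R.
Let x = V_GS − 0.787. Then 54.1 x² + x − 12.51 = 0, giving x = 0.472 V (positive root), so V_GS = 1.26 V.
I_D = (V_DD − V_GS)/R = (13.3 − 1.26) / 43.3 = 0.278 mA.

V_GS = 1.26 V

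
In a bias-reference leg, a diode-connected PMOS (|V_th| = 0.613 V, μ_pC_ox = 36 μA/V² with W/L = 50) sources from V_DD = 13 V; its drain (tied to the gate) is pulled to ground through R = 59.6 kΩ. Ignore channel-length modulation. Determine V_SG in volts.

With gate tied to drain, V_SG = V_SD ≥ V_SG − |V_th|, so the device is in saturation.
k_p = μ_pC_ox · (W/L) = 1.8 mA/V².
KCL at the drain: ½ k_p (V_SG − |V_th|)² = (V_DD − V_SG)/R.
Let x = V_SG − 0.613. Then 53.6 x² + x − 12.39 = 0, giving x = 0.471 V (positive root), so V_SG = 1.08 V.
I_D = (V_DD − V_SG)/R = (13 − 1.08) / 59.6 = 0.2 mA.

V_SG = 1.08 V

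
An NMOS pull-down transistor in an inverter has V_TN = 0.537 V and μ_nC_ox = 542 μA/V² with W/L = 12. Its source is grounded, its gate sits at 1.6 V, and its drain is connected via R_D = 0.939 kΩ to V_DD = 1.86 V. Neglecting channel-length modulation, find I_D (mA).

V_GS = V_G = 1.6 V, so V_ov = 1.6 − 0.537 = 1.06 V.
k_n = μ_nC_ox · (W/L) = 6.504 mA/V².
Assume saturation: I_D = ½ k_n V_ov² = 0.5 × 6.504 × 1.06² = 3.67 mA, giving V_DS = V_DD − I_D R_D = 1.86 − 3.67 × 0.939 = -1.59 V.
But -1.59 V < V_ov = 1.06 V, so the device is actually in triode.
In triode I_D = k_n[V_ov V_DS − ½ V_DS²] and I_D = (V_DD − V_DS)/R_D. Equating: 3.05 V_DS² − 7.492 V_DS + 1.86 = 0, giving V_DS = 0.28 V (the root below V_ov).
I_D = (1.86 − 0.28) / 0.939 = 1.68 mA.

I_D = 1.68 mA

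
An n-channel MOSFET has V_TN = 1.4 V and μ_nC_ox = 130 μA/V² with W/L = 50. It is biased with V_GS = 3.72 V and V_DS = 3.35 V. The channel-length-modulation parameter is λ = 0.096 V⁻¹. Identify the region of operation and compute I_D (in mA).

Saturation; I_D = 23.1 mA

k_n = μ_nC_ox · (W/L) = 6.5 mA/V².
V_ov = V_GS − V_TN = 3.72 − 1.4 = 2.32 V.
Since V_DS = 3.35 V ≥ V_ov = 2.32 V, the device is in saturation.
I_D = ½ k_n V_ov² (1 + λ V_DS) = 0.5 × 6.5 × 2.32² × (1 + 0.096 × 3.35) = 23.1 mA.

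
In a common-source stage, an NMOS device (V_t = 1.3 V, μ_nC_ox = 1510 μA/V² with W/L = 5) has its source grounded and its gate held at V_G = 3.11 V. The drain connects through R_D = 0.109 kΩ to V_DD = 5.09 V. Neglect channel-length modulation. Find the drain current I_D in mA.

V_GS = V_G = 3.11 V, so V_ov = 3.11 − 1.3 = 1.81 V.
k_n = μ_nC_ox · (W/L) = 7.55 mA/V².
Assume saturation: I_D = ½ k_n V_ov² = 0.5 × 7.55 × 1.81² = 12.4 mA, giving V_DS = V_DD − I_D R_D = 5.09 − 12.4 × 0.109 = 3.74 V.
V_DS = 3.74 V ≥ V_ov = 1.81 V, confirming saturation.

I_D = 12.4 mA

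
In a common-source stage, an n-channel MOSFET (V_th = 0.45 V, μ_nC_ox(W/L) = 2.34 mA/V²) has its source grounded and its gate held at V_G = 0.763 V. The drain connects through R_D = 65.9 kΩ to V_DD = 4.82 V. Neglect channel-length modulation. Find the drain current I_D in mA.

I_D = 0.0713 mA

V_GS = V_G = 0.763 V, so V_ov = 0.763 − 0.45 = 0.313 V.
Assume saturation: I_D = ½ k_n V_ov² = 0.5 × 2.34 × 0.313² = 0.115 mA, giving V_DS = V_DD − I_D R_D = 4.82 − 0.115 × 65.9 = -2.73 V.
But -2.73 V < V_ov = 0.313 V, so the device is actually in triode.
In triode I_D = k_n[V_ov V_DS − ½ V_DS²] and I_D = (V_DD − V_DS)/R_D. Equating: 77.1 V_DS² − 49.27 V_DS + 4.82 = 0, giving V_DS = 0.121 V (the root below V_ov).
I_D = (4.82 − 0.121) / 65.9 = 0.0713 mA.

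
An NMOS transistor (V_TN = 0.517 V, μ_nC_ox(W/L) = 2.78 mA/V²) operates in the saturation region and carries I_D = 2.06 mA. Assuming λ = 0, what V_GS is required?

V_GS = 1.73 V

In saturation I_D = ½ k_n (V_GS − V_TN)², so V_GS − V_TN = √(2 I_D / k_n) = √(2 × 2.06 / 2.78) = 1.22 V.
V_GS = 0.517 + 1.22 = 1.73 V.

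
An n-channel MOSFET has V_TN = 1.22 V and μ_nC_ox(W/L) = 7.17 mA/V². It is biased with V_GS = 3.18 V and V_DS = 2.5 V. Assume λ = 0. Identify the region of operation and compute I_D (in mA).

Saturation; I_D = 13.8 mA

V_ov = V_GS − V_TN = 3.18 − 1.22 = 1.96 V.
Since V_DS = 2.5 V ≥ V_ov = 1.96 V, the device is in saturation.
I_D = ½ k_n V_ov² = 0.5 × 7.17 × 1.96² = 13.8 mA.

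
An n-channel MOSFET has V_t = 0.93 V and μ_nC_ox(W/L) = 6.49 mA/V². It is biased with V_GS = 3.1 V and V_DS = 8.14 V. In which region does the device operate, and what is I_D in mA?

Saturation; I_D = 15.3 mA

V_ov = V_GS − V_t = 3.1 − 0.93 = 2.17 V.
Since V_DS = 8.14 V ≥ V_ov = 2.17 V, the device is in saturation.
I_D = ½ k_n V_ov² = 0.5 × 6.49 × 2.17² = 15.3 mA.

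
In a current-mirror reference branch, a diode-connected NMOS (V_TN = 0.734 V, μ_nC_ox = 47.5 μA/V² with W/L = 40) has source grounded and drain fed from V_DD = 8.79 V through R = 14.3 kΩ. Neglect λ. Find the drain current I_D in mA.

With gate tied to drain, V_GS = V_DS ≥ V_GS − V_TN, so the device is in saturation.
k_n = μ_nC_ox · (W/L) = 1.9 mA/V².
KCL at the drain: ½ k_n (V_GS − V_TN)² = (V_DD − V_GS)/R.
Let x = V_GS − 0.734. Then 13.6 x² + x − 8.056 = 0, giving x = 0.734 V (positive root), so V_GS = 1.47 V.
I_D = (V_DD − V_GS)/R = (8.79 − 1.47) / 14.3 = 0.512 mA.

I_D = 0.512 mA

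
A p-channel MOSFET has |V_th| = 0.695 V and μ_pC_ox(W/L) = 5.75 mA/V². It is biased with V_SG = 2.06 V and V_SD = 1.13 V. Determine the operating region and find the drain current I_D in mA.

Triode; I_D = 5.20 mA

V_ov = V_SG − |V_th| = 2.06 − 0.695 = 1.37 V.
Since V_SD = 1.13 V < V_ov = 1.37 V, the device is in the triode region.
I_D = k_p [V_ov · V_SD − ½ V_SD²] = 5.75 × [1.37 × 1.13 − 0.5 × 1.13²] = 5.2 mA.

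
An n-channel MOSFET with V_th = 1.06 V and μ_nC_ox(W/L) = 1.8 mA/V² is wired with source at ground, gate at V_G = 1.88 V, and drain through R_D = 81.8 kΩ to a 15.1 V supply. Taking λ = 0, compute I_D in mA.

V_GS = V_G = 1.88 V, so V_ov = 1.88 − 1.06 = 0.82 V.
Assume saturation: I_D = ½ k_n V_ov² = 0.5 × 1.8 × 0.82² = 0.605 mA, giving V_DS = V_DD − I_D R_D = 15.1 − 0.605 × 81.8 = -34.4 V.
But -34.4 V < V_ov = 0.82 V, so the device is actually in triode.
In triode I_D = k_n[V_ov V_DS − ½ V_DS²] and I_D = (V_DD − V_DS)/R_D. Equating: 73.6 V_DS² − 121.7 V_DS + 15.1 = 0, giving V_DS = 0.135 V (the root below V_ov).
I_D = (15.1 − 0.135) / 81.8 = 0.183 mA.

I_D = 0.183 mA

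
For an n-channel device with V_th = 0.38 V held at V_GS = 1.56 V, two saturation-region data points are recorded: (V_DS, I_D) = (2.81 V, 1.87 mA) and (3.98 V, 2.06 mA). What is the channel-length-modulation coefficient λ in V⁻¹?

With V_GS fixed, I_D ∝ (1 + λ V_DS) in saturation, so I_D2/I_D1 = (1 + λ V_DS2)/(1 + λ V_DS1).
2.06/1.87 = 1.102 = (1 + 3.98 λ)/(1 + 2.81 λ).
Solving: λ (I_D1 V_DS2 − I_D2 V_DS1) = I_D2 − I_D1, so λ = (2.06 − 1.87) / (1.87 × 3.98 − 2.06 × 2.81) = 0.19 / 1.65 = 0.115 V⁻¹.

λ = 0.115 V⁻¹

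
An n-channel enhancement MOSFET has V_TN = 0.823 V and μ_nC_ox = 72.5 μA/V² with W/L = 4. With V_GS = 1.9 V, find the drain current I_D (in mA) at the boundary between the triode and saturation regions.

I_D = 0.168 mA

At the boundary V_DS = V_ov = V_GS − V_TN = 1.9 − 0.823 = 1.08 V.
k_n = μ_nC_ox · (W/L) = 0.29 mA/V².
I_D = ½ k_n V_ov² = 0.5 × 0.29 × 1.08² = 0.168 mA.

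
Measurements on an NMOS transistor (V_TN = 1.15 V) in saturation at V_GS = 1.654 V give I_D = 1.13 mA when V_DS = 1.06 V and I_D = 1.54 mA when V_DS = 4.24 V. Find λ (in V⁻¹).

λ = 0.130 V⁻¹

With V_GS fixed, I_D ∝ (1 + λ V_DS) in saturation, so I_D2/I_D1 = (1 + λ V_DS2)/(1 + λ V_DS1).
1.54/1.13 = 1.363 = (1 + 4.24 λ)/(1 + 1.06 λ).
Solving: λ (I_D1 V_DS2 − I_D2 V_DS1) = I_D2 − I_D1, so λ = (1.54 − 1.13) / (1.13 × 4.24 − 1.54 × 1.06) = 0.41 / 3.16 = 0.13 V⁻¹.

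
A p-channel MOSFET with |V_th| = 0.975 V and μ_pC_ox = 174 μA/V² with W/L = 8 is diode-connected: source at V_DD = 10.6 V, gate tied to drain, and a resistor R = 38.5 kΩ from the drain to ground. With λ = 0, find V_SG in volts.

V_SG = 1.56 V

With gate tied to drain, V_SG = V_SD ≥ V_SG − |V_th|, so the device is in saturation.
k_p = μ_pC_ox · (W/L) = 1.392 mA/V².
KCL at the drain: ½ k_p (V_SG − |V_th|)² = (V_DD − V_SG)/R.
Let x = V_SG − 0.975. Then 26.8 x² + x − 9.625 = 0, giving x = 0.581 V (positive root), so V_SG = 1.56 V.
I_D = (V_DD − V_SG)/R = (10.6 − 1.56) / 38.5 = 0.235 mA.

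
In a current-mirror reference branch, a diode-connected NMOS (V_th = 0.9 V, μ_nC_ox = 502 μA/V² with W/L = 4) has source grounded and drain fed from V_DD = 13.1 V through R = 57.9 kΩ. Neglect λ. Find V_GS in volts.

With gate tied to drain, V_GS = V_DS ≥ V_GS − V_th, so the device is in saturation.
k_n = μ_nC_ox · (W/L) = 2.008 mA/V².
KCL at the drain: ½ k_n (V_GS − V_th)² = (V_DD − V_GS)/R.
Let x = V_GS − 0.9. Then 58.1 x² + x − 12.2 = 0, giving x = 0.45 V (positive root), so V_GS = 1.35 V.
I_D = (V_DD − V_GS)/R = (13.1 − 1.35) / 57.9 = 0.203 mA.

V_GS = 1.35 V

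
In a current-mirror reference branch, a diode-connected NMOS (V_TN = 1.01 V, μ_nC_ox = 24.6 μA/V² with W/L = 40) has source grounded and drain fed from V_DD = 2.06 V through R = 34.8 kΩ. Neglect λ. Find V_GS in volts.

With gate tied to drain, V_GS = V_DS ≥ V_GS − V_TN, so the device is in saturation.
k_n = μ_nC_ox · (W/L) = 0.984 mA/V².
KCL at the drain: ½ k_n (V_GS − V_TN)² = (V_DD − V_GS)/R.
Let x = V_GS − 1.01. Then 17.1 x² + x − 1.05 = 0, giving x = 0.22 V (positive root), so V_GS = 1.23 V.
I_D = (V_DD − V_GS)/R = (2.06 − 1.23) / 34.8 = 0.0238 mA.

V_GS = 1.23 V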